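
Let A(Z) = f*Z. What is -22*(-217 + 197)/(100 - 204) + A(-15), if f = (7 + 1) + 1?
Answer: -1810/13 ≈ -139.23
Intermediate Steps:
f = 9 (f = 8 + 1 = 9)
A(Z) = 9*Z
-22*(-217 + 197)/(100 - 204) + A(-15) = -22*(-217 + 197)/(100 - 204) + 9*(-15) = -(-440)/(-104) - 135 = -(-440)*(-1)/104 - 135 = -22*5/26 - 135 = -55/13 - 135 = -1810/13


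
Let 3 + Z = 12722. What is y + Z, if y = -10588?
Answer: 2131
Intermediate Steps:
Z = 12719 (Z = -3 + 12722 = 12719)
y + Z = -10588 + 12719 = 2131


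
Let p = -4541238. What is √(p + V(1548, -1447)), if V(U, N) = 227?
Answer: I*√4541011 ≈ 2131.0*I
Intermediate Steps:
√(p + V(1548, -1447)) = √(-4541238 + 227) = √(-4541011) = I*√4541011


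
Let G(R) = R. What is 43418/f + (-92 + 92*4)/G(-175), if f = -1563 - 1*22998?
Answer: -14376986/4298175 ≈ -3.3449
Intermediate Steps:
f = -24561 (f = -1563 - 22998 = -24561)
43418/f + (-92 + 92*4)/G(-175) = 43418/(-24561) + (-92 + 92*4)/(-175) = 43418*(-1/24561) + (-92 + 368)*(-1/175) = -43418/24561 + 276*(-1/175) = -43418/24561 - 276/175 = -14376986/4298175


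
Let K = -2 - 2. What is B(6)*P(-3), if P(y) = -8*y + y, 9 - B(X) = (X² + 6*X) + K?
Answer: -1239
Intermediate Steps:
K = -4
B(X) = 13 - X² - 6*X (B(X) = 9 - ((X² + 6*X) - 4) = 9 - (-4 + X² + 6*X) = 9 + (4 - X² - 6*X) = 13 - X² - 6*X)
P(y) = -7*y
B(6)*P(-3) = (13 - 1*6² - 6*6)*(-7*(-3)) = (13 - 1*36 - 36)*21 = (13 - 36 - 36)*21 = -59*21 = -1239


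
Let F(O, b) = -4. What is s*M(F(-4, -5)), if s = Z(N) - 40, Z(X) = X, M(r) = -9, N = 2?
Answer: 342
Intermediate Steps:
s = -38 (s = 2 - 40 = -38)
s*M(F(-4, -5)) = -38*(-9) = 342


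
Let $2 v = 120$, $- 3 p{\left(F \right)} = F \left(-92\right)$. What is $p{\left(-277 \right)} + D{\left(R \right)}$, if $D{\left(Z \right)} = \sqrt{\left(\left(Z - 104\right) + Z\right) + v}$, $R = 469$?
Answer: $- \frac{25484}{3} + \sqrt{894} \approx -8464.8$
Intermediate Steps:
$p{\left(F \right)} = \frac{92 F}{3}$ ($p{\left(F \right)} = - \frac{F \left(-92\right)}{3} = - \frac{\left(-92\right) F}{3} = \frac{92 F}{3}$)
$v = 60$ ($v = \frac{1}{2} \cdot 120 = 60$)
$D{\left(Z \right)} = \sqrt{-44 + 2 Z}$ ($D{\left(Z \right)} = \sqrt{\left(\left(Z - 104\right) + Z\right) + 60} = \sqrt{\left(\left(-104 + Z\right) + Z\right) + 60} = \sqrt{\left(-104 + 2 Z\right) + 60} = \sqrt{-44 + 2 Z}$)
$p{\left(-277 \right)} + D{\left(R \right)} = \frac{92}{3} \left(-277\right) + \sqrt{-44 + 2 \cdot 469} = - \frac{25484}{3} + \sqrt{-44 + 938} = - \frac{25484}{3} + \sqrt{894}$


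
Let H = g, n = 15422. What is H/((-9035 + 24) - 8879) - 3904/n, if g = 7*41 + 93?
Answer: -3785146/13794979 ≈ -0.27439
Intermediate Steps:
g = 380 (g = 287 + 93 = 380)
H = 380
H/((-9035 + 24) - 8879) - 3904/n = 380/((-9035 + 24) - 8879) - 3904/15422 = 380/(-9011 - 8879) - 3904*1/15422 = 380/(-17890) - 1952/7711 = 380*(-1/17890) - 1952/7711 = -38/1789 - 1952/7711 = -3785146/13794979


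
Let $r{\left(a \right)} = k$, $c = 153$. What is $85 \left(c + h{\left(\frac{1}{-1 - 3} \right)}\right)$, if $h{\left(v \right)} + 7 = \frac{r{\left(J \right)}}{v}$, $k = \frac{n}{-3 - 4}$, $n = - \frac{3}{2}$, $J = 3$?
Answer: $\frac{86360}{7} \approx 12337.0$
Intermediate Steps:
$n = - \frac{3}{2}$ ($n = \left(-3\right) \frac{1}{2} = - \frac{3}{2} \approx -1.5$)
$k = \frac{3}{14}$ ($k = - \frac{3}{2 \left(-3 - 4\right)} = - \frac{3}{2 \left(-7\right)} = \left(- \frac{3}{2}\right) \left(- \frac{1}{7}\right) = \frac{3}{14} \approx 0.21429$)
$r{\left(a \right)} = \frac{3}{14}$
$h{\left(v \right)} = -7 + \frac{3}{14 v}$
$85 \left(c + h{\left(\frac{1}{-1 - 3} \right)}\right) = 85 \left(153 - \left(7 - \frac{3}{14 \frac{1}{-1 - 3}}\right)\right) = 85 \left(153 - \left(7 - \frac{3}{14 \frac{1}{-4}}\right)\right) = 85 \left(153 - \left(7 - \frac{3}{14 \left(- \frac{1}{4}\right)}\right)\right) = 85 \left(153 + \left(-7 + \frac{3}{14} \left(-4\right)\right)\right) = 85 \left(153 - \frac{55}{7}\right) = 85 \cdot \frac{1016}{7} = \frac{86360}{7}$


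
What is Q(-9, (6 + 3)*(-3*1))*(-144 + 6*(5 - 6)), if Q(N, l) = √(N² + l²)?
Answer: -1350*√10 ≈ -4269.1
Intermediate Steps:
Q(-9, (6 + 3)*(-3*1))*(-144 + 6*(5 - 6)) = √((-9)² + ((6 + 3)*(-3*1))²)*(-144 + 6*(5 - 6)) = √(81 + (9*(-3))²)*(-144 + 6*(-1)) = √(81 + (-27)²)*(-144 - 6) = √(81 + 729)*(-150) = √810*(-150) = (9*√10)*(-150) = -1350*√10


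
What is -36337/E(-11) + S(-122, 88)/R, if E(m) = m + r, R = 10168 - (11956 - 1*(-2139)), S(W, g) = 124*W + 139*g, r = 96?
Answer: -8379367/19635 ≈ -426.76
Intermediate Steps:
R = -3927 (R = 10168 - (11956 + 2139) = 10168 - 1*14095 = 10168 - 14095 = -3927)
E(m) = 96 + m (E(m) = m + 96 = 96 + m)
-36337/E(-11) + S(-122, 88)/R = -36337/(96 - 11) + (124*(-122) + 139*88)/(-3927) = -36337/85 + (-15128 + 12232)*(-1/3927) = -36337*1/85 - 2896*(-1/3927) = -36337/85 + 2896/3927 = -8379367/19635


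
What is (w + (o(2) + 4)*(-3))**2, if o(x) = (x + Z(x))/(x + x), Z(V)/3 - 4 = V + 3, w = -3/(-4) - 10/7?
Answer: 58081/49 ≈ 1185.3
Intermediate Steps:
w = -19/28 (w = -3*(-1/4) - 10*1/7 = 3/4 - 10/7 = -19/28 ≈ -0.67857)
Z(V) = 21 + 3*V (Z(V) = 12 + 3*(V + 3) = 12 + 3*(3 + V) = 12 + (9 + 3*V) = 21 + 3*V)
o(x) = (21 + 4*x)/(2*x) (o(x) = (x + (21 + 3*x))/(x + x) = (21 + 4*x)/((2*x)) = (21 + 4*x)*(1/(2*x)) = (21 + 4*x)/(2*x))
(w + (o(2) + 4)*(-3))**2 = (-19/28 + ((2 + (21/2)/2) + 4)*(-3))**2 = (-19/28 + ((2 + (21/2)*(1/2)) + 4)*(-3))**2 = (-19/28 + ((2 + 21/4) + 4)*(-3))**2 = (-19/28 + (29/4 + 4)*(-3))**2 = (-19/28 + (45/4)*(-3))**2 = (-19/28 - 135/4)**2 = (-241/7)**2 = 58081/49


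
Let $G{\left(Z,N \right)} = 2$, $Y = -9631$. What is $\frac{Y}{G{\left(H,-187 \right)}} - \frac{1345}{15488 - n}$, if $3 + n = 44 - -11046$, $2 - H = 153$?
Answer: $- \frac{42388721}{8802} \approx -4815.8$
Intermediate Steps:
$H = -151$ ($H = 2 - 153 = -151$)
$n = 11087$ ($n = -3 + \left(44 - -11046\right) = -3 + \left(44 + 11046\right) = -3 + 11090 = 11087$)
$\frac{Y}{G{\left(H,-187 \right)}} - \frac{1345}{15488 - n} = - \frac{9631}{2} - \frac{1345}{15488 - 11087} = \left(-9631\right) \frac{1}{2} - \frac{1345}{15488 - 11087} = - \frac{9631}{2} - \frac{1345}{4401} = - \frac{42388721}{8802}$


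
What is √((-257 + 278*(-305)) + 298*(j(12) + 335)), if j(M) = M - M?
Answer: √14783 ≈ 121.59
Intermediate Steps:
j(M) = 0
√((-257 + 278*(-305)) + 298*(j(12) + 335)) = √((-257 + 278*(-305)) + 298*(0 + 335)) = √((-257 - 84790) + 298*335) = √(-85047 + 99830) = √14783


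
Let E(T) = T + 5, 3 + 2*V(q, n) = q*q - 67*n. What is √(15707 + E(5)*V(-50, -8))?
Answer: 2*√7718 ≈ 175.70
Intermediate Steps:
V(q, n) = -3/2 + q²/2 - 67*n/2 (V(q, n) = -3/2 + (q*q - 67*n)/2 = -3/2 + (q² - 67*n)/2 = -3/2 + (q²/2 - 67*n/2) = -3/2 + q²/2 - 67*n/2)
E(T) = 5 + T
√(15707 + E(5)*V(-50, -8)) = √(15707 + (5 + 5)*(-3/2 + (½)*(-50)² - 67/2*(-8))) = √(15707 + 10*(-3/2 + (½)*2500 + 268)) = √(15707 + 10*(-3/2 + 1250 + 268)) = √(15707 + 10*(3033/2)) = √(15707 + 15165) = √30872 = 2*√7718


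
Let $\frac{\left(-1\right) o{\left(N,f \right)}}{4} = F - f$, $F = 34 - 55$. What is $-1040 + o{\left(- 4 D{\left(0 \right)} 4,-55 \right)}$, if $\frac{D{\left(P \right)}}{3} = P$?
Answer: $-1176$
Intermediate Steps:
$D{\left(P \right)} = 3 P$
$F = -21$
$o{\left(N,f \right)} = 84 + 4 f$ ($o{\left(N,f \right)} = - 4 \left(-21 - f\right) = 84 + 4 f$)
$-1040 + o{\left(- 4 D{\left(0 \right)} 4,-55 \right)} = -1040 + \left(84 + 4 \left(-55\right)\right) = -1040 + \left(84 - 220\right) = -1040 - 136 = -1176$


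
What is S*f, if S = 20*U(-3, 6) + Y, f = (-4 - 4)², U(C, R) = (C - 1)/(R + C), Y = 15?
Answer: -2240/3 ≈ -746.67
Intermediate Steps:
U(C, R) = (-1 + C)/(C + R)
f = 64 (f = (-8)² = 64)
S = -35/3 (S = 20*((-1 - 3)/(-3 + 6)) + 15 = 20*(-4/3) + 15 = -80/3 + 15 = -35/3 ≈ -11.667)
S*f = -35/3*64 = -2240/3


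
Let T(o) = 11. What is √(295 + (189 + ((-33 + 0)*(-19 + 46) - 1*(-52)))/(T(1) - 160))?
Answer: √6646145/149 ≈ 17.302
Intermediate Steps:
√(295 + (189 + ((-33 + 0)*(-19 + 46) - 1*(-52)))/(T(1) - 160)) = √(295 + (189 + ((-33 + 0)*(-19 + 46) - 1*(-52)))/(11 - 160)) = √(295 + (189 + (-33*27 + 52))/(-149)) = √(295 + (189 + (-891 + 52))*(-1/149)) = √(295 + (189 - 839)*(-1/149)) = √(295 - 650*(-1/149)) = √(295 + 650/149) = √(44605/149) = √6646145/149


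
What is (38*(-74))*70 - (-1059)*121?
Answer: -68701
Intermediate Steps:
(38*(-74))*70 - (-1059)*121 = -2812*70 - 1*(-128139) = -196840 + 128139 = -68701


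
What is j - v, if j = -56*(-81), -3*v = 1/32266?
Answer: 439075729/96798 ≈ 4536.0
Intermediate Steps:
v = -1/96798 (v = -⅓/32266 = -⅓*1/32266 = -1/96798 ≈ -1.0331e-5)
j = 4536
j - v = 4536 - 1*(-1/96798) = 4536 + 1/96798 = 439075729/96798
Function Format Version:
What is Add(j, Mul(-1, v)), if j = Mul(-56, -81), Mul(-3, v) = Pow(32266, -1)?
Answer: Rational(439075729, 96798) ≈ 4536.0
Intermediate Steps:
v = Rational(-1, 96798) (v = Mul(Rational(-1, 3), Pow(32266, -1)) = Mul(Rational(-1, 3), Rational(1, 32266)) = Rational(-1, 96798) ≈ -1.0331e-5)
j = 4536
Add(j, Mul(-1, v)) = Add(4536, Mul(-1, Rational(-1, 96798))) = Add(4536, Rational(1, 96798)) = Rational(439075729, 96798)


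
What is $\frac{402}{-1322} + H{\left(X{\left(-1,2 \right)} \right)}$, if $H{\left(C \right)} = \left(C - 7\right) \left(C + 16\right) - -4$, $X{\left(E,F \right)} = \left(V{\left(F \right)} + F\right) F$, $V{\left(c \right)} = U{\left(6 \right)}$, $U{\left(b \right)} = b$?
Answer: $\frac{192811}{661} \approx 291.7$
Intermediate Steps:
$V{\left(c \right)} = 6$
$X{\left(E,F \right)} = F \left(6 + F\right)$ ($X{\left(E,F \right)} = \left(6 + F\right) F = F \left(6 + F\right)$)
$H{\left(C \right)} = 4 + \left(-7 + C\right) \left(16 + C\right)$ ($H{\left(C \right)} = \left(-7 + C\right) \left(16 + C\right) + 4 = 4 + \left(-7 + C\right) \left(16 + C\right)$)
$\frac{402}{-1322} + H{\left(X{\left(-1,2 \right)} \right)} = \frac{402}{-1322} + \left(-108 + \left(2 \left(6 + 2\right)\right)^{2} + 9 \cdot 2 \left(6 + 2\right)\right) = 402 \left(- \frac{1}{1322}\right) + \left(-108 + \left(2 \cdot 8\right)^{2} + 9 \cdot 2 \cdot 8\right) = - \frac{201}{661} + \left(-108 + 16^{2} + 9 \cdot 16\right) = - \frac{201}{661} + \left(-108 + 256 + 144\right) = - \frac{201}{661} + 292 = \frac{192811}{661}$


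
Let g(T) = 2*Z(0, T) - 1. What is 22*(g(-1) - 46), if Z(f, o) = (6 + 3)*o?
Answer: -1430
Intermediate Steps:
Z(f, o) = 9*o
g(T) = -1 + 18*T (g(T) = 2*(9*T) - 1 = 18*T - 1 = -1 + 18*T)
22*(g(-1) - 46) = 22*((-1 + 18*(-1)) - 46) = 22*((-1 - 18) - 46) = 22*(-19 - 46) = 22*(-65) = -1430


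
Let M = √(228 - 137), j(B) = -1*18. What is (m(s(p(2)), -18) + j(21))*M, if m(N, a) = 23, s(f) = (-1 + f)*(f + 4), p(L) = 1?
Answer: 5*√91 ≈ 47.697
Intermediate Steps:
s(f) = (-1 + f)*(4 + f)
j(B) = -18
M = √91 ≈ 9.5394
(m(s(p(2)), -18) + j(21))*M = (23 - 18)*√91 = 5*√91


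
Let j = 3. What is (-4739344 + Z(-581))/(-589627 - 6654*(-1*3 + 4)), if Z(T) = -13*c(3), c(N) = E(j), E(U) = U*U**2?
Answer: 4739695/596281 ≈ 7.9488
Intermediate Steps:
E(U) = U**3
c(N) = 27 (c(N) = 3**3 = 27)
Z(T) = -351 (Z(T) = -13*27 = -351)
(-4739344 + Z(-581))/(-589627 - 6654*(-1*3 + 4)) = (-4739344 - 351)/(-589627 - 6654*(-1*3 + 4)) = -4739695/(-589627 - 6654*(-3 + 4)) = -4739695/(-589627 - 6654*1) = -4739695/(-589627 - 6654) = -4739695/(-596281) = -4739695*(-1/596281) = 4739695/596281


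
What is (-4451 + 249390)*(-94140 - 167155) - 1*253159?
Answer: -64001589164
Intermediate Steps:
(-4451 + 249390)*(-94140 - 167155) - 1*253159 = 244939*(-261295) - 253159 = -64001336005 - 253159 = -64001589164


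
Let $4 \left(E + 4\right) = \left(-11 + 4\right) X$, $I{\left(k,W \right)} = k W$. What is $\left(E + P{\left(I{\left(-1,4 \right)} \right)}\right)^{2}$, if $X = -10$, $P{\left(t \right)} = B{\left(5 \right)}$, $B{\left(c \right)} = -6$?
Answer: $\frac{225}{4} \approx 56.25$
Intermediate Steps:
$I{\left(k,W \right)} = W k$
$P{\left(t \right)} = -6$
$E = \frac{27}{2}$ ($E = -4 + \frac{\left(-11 + 4\right) \left(-10\right)}{4} = -4 + \frac{\left(-7\right) \left(-10\right)}{4} = -4 + \frac{1}{4} \cdot 70 = -4 + \frac{35}{2} = \frac{27}{2} \approx 13.5$)
$\left(E + P{\left(I{\left(-1,4 \right)} \right)}\right)^{2} = \left(\frac{27}{2} - 6\right)^{2} = \left(\frac{15}{2}\right)^{2} = \frac{225}{4}$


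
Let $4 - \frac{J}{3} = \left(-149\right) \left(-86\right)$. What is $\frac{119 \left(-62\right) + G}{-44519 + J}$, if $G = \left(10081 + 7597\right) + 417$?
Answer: $- \frac{10717}{82949} \approx -0.1292$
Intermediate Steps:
$J = -38430$ ($J = 12 - 3 \left(\left(-149\right) \left(-86\right)\right) = 12 - 38442 = -38430$)
$G = 18095$ ($G = 17678 + 417 = 18095$)
$\frac{119 \left(-62\right) + G}{-44519 + J} = \frac{119 \left(-62\right) + 18095}{-44519 - 38430} = \frac{-7378 + 18095}{-82949} = 10717 \left(- \frac{1}{82949}\right) = - \frac{10717}{82949}$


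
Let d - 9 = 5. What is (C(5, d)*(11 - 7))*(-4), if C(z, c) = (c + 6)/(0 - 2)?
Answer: 160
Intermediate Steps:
d = 14 (d = 9 + 5 = 14)
C(z, c) = -3 - c/2 (C(z, c) = (6 + c)/(-2) = (6 + c)*(-½) = -3 - c/2)
(C(5, d)*(11 - 7))*(-4) = ((-3 - ½*14)*(11 - 7))*(-4) = ((-3 - 7)*4)*(-4) = -10*4*(-4) = -40*(-4) = 160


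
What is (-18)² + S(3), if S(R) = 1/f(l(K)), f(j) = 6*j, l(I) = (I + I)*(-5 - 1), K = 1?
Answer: 23327/72 ≈ 323.99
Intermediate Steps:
l(I) = -12*I (l(I) = (2*I)*(-6) = -12*I)
S(R) = -1/72 (S(R) = 1/(6*(-12*1)) = 1/(6*(-12)) = 1/(-72) = -1/72)
(-18)² + S(3) = (-18)² - 1/72 = 324 - 1/72 = 23327/72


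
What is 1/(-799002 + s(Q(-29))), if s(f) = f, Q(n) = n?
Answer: -1/799031 ≈ -1.2515e-6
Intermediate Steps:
1/(-799002 + s(Q(-29))) = 1/(-799002 - 29) = 1/(-799031) = -1/799031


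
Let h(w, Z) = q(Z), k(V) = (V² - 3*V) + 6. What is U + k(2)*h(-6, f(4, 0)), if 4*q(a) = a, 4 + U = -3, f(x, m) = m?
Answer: -7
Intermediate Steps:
k(V) = 6 + V² - 3*V
U = -7 (U = -4 - 3 = -7)
q(a) = a/4
h(w, Z) = Z/4
U + k(2)*h(-6, f(4, 0)) = -7 + (6 + 2² - 3*2)*((¼)*0) = -7 + (6 + 4 - 6)*0 = -7 + 4*0 = -7 + 0 = -7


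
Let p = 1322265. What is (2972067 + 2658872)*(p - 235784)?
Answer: 6117908235659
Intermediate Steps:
(2972067 + 2658872)*(p - 235784) = (2972067 + 2658872)*(1322265 - 235784) = 5630939*1086481 = 6117908235659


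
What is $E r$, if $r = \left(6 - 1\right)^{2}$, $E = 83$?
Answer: $2075$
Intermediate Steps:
$r = 25$ ($r = 5^{2} = 25$)
$E r = 83 \cdot 25 = 2075$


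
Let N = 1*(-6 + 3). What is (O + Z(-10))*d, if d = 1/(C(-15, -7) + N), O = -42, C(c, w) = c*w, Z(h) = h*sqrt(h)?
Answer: -7/17 - 5*I*sqrt(10)/51 ≈ -0.41176 - 0.31003*I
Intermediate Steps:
Z(h) = h**(3/2)
N = -3 (N = 1*(-3) = -3)
d = 1/102 (d = 1/(-15*(-7) - 3) = 1/(105 - 3) = 1/102 ≈ 0.0098039)
(O + Z(-10))*d = (-42 + (-10)**(3/2))*(1/102) = (-42 - 10*I*sqrt(10))*(1/102) = -7/17 - 5*I*sqrt(10)/51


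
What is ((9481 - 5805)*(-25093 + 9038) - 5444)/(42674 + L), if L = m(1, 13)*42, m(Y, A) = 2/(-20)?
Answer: -295118120/213349 ≈ -1383.3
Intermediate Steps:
m(Y, A) = -⅒ (m(Y, A) = 2*(-1/20) = -⅒)
L = -21/5 (L = -⅒*42 = -21/5 ≈ -4.2000)
((9481 - 5805)*(-25093 + 9038) - 5444)/(42674 + L) = ((9481 - 5805)*(-25093 + 9038) - 5444)/(42674 - 21/5) = (3676*(-16055) - 5444)/(213349/5) = (-59018180 - 5444)*(5/213349) = -59023624*5/213349 = -295118120/213349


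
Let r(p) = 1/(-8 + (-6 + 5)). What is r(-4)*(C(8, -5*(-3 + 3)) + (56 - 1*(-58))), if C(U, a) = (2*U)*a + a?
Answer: -38/3 ≈ -12.667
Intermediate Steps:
r(p) = -1/9 (r(p) = 1/(-8 - 1) = 1/(-9) = -1/9)
C(U, a) = a + 2*U*a (C(U, a) = 2*U*a + a = a + 2*U*a)
r(-4)*(C(8, -5*(-3 + 3)) + (56 - 1*(-58))) = -((-5*(-3 + 3))*(1 + 2*8) + (56 - 1*(-58)))/9 = -((-5*0)*(1 + 16) + (56 + 58))/9 = -(0*17 + 114)/9 = -(0 + 114)/9 = -1/9*114 = -38/3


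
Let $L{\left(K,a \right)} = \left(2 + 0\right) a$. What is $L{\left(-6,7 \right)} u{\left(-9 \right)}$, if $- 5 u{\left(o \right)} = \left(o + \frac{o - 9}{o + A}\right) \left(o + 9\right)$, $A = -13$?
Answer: $0$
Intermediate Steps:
$L{\left(K,a \right)} = 2 a$
$u{\left(o \right)} = - \frac{\left(9 + o\right) \left(o + \frac{-9 + o}{-13 + o}\right)}{5}$ ($u{\left(o \right)} = - \frac{\left(o + \frac{o - 9}{o - 13}\right) \left(o + 9\right)}{5} = - \frac{\left(o + \frac{-9 + o}{-13 + o}\right) \left(9 + o\right)}{5} = - \frac{\left(9 + o\right) \left(o + \frac{-9 + o}{-13 + o}\right)}{5}$)
$L{\left(-6,7 \right)} u{\left(-9 \right)} = 2 \cdot 7 \frac{81 - \left(-9\right)^{3} + 3 \left(-9\right)^{2} + 117 \left(-9\right)}{5 \left(-13 - 9\right)} = 14 \frac{81 - -729 + 3 \cdot 81 - 1053}{5 \left(-22\right)} = 14 \cdot \frac{1}{5} \left(- \frac{1}{22}\right) \left(81 + 729 + 243 - 1053\right) = 14 \cdot \frac{1}{5} \left(- \frac{1}{22}\right) 0 = 14 \cdot 0 = 0$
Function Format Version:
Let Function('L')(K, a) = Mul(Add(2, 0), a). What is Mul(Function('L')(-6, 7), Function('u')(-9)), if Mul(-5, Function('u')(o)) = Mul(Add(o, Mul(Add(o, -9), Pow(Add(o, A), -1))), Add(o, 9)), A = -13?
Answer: 0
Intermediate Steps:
Function('L')(K, a) = Mul(2, a)
Function('u')(o) = Mul(Rational(-1, 5), Add(9, o), Add(o, Mul(Pow(Add(-13, o), -1), Add(-9, o)))) (Function('u')(o) = Mul(Rational(-1, 5), Mul(Add(o, Mul(Add(o, -9), Pow(Add(o, -13), -1))), Add(o, 9))) = Mul(Rational(-1, 5), Mul(Add(o, Mul(Add(-9, o), Pow(Add(-13, o), -1))), Add(9, o))) = Mul(Rational(-1, 5), Mul(Add(o, Mul(Pow(Add(-13, o), -1), Add(-9, o))), Add(9, o))) = Mul(Rational(-1, 5), Mul(Add(9, o), Add(o, Mul(Pow(Add(-13, o), -1), Add(-9, o))))) = Mul(Rational(-1, 5), Add(9, o), Add(o, Mul(Pow(Add(-13, o), -1), Add(-9, o)))))
Mul(Function('L')(-6, 7), Function('u')(-9)) = Mul(Mul(2, 7), Mul(Rational(1, 5), Pow(Add(-13, -9), -1), Add(81, Mul(-1, Pow(-9, 3)), Mul(3, Pow(-9, 2)), Mul(117, -9)))) = Mul(14, Mul(Rational(1, 5), Pow(-22, -1), Add(81, Mul(-1, -729), Mul(3, 81), -1053))) = Mul(14, Mul(Rational(1, 5), Rational(-1, 22), Add(81, 729, 243, -1053))) = Mul(14, Mul(Rational(1, 5), Rational(-1, 22), 0)) = Mul(14, 0) = 0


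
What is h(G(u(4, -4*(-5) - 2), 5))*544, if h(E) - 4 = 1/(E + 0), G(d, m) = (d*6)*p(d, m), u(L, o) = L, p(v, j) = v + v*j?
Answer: 39185/18 ≈ 2176.9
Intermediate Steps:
p(v, j) = v + j*v
G(d, m) = 6*d²*(1 + m) (G(d, m) = (d*6)*(d*(1 + m)) = (6*d)*(d*(1 + m)) = 6*d²*(1 + m))
h(E) = 4 + 1/E (h(E) = 4 + 1/(E + 0) = 4 + 1/E)
h(G(u(4, -4*(-5) - 2), 5))*544 = (4 + 1/(6*4²*(1 + 5)))*544 = (4 + 1/(6*16*6))*544 = (4 + 1/576)*544 = (2305/576)*544 = 39185/18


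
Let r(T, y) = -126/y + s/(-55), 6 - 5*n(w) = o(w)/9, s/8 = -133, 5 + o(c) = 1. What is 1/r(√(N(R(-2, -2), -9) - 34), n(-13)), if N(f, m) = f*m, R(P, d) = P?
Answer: -1595/125069 ≈ -0.012753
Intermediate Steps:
o(c) = -4 (o(c) = -5 + 1 = -4)
s = -1064 (s = 8*(-133) = -1064)
n(w) = 58/45 (n(w) = 6/5 - (-4)/(5*9) = 6/5 - ⅕*(-4/9) = 6/5 + 4/45 = 58/45)
r(T, y) = 1064/55 - 126/y (r(T, y) = -126/y - 1064/(-55) = -126/y - 1064*(-1/55) = -126/y + 1064/55 = 1064/55 - 126/y)
1/r(√(N(R(-2, -2), -9) - 34), n(-13)) = 1/(1064/55 - 126/58/45) = 1/(1064/55 - 126*45/58) = 1/(1064/55 - 2835/29) = 1/(-125069/1595) = -1595/125069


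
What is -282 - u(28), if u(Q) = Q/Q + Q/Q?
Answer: -284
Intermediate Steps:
u(Q) = 2 (u(Q) = 1 + 1 = 2)
-282 - u(28) = -282 - 1*2 = -282 - 2 = -284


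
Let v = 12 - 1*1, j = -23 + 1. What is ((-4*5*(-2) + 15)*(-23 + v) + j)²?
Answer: 465124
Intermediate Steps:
j = -22
v = 11 (v = 12 - 1 = 11)
((-4*5*(-2) + 15)*(-23 + v) + j)² = ((-4*5*(-2) + 15)*(-23 + 11) - 22)² = ((-20*(-2) + 15)*(-12) - 22)² = ((40 + 15)*(-12) - 22)² = (55*(-12) - 22)² = (-660 - 22)² = (-682)² = 465124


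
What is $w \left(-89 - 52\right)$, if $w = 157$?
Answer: $-22137$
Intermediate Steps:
$w \left(-89 - 52\right) = 157 \left(-89 - 52\right) = 157 \left(-141\right) = -22137$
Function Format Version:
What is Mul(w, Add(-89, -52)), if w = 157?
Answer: -22137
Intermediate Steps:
Mul(w, Add(-89, -52)) = Mul(157, Add(-89, -52)) = Mul(157, -141) = -22137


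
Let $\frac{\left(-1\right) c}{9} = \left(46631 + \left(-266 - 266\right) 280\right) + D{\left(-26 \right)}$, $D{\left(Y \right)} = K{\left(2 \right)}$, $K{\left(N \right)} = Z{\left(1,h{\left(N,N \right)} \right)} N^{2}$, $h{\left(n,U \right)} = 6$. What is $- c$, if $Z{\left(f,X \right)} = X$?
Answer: $-920745$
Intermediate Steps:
$K{\left(N \right)} = 6 N^{2}$
$D{\left(Y \right)} = 24$ ($D{\left(Y \right)} = 6 \cdot 2^{2} = 6 \cdot 4 = 24$)
$c = 920745$ ($c = - 9 \left(\left(46631 + \left(-266 - 266\right) 280\right) + 24\right) = - 9 \left(\left(46631 - 148960\right) + 24\right) = - 9 \left(-102329 + 24\right) = \left(-9\right) \left(-102305\right) = 920745$)
$- c = \left(-1\right) 920745 = -920745$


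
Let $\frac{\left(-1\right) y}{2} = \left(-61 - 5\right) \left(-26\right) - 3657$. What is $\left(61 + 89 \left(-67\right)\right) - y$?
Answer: $-9784$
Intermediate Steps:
$y = 3882$ ($y = - 2 \left(\left(-61 - 5\right) \left(-26\right) - 3657\right) = - 2 \left(\left(-66\right) \left(-26\right) - 3657\right) = - 2 \left(1716 - 3657\right) = \left(-2\right) \left(-1941\right) = 3882$)
$\left(61 + 89 \left(-67\right)\right) - y = \left(61 + 89 \left(-67\right)\right) - 3882 = \left(61 - 5963\right) - 3882 = -5902 - 3882 = -9784$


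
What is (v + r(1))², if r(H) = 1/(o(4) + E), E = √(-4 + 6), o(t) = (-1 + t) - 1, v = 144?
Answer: 42051/2 - 145*√2 ≈ 20820.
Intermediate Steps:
o(t) = -2 + t
E = √2 ≈ 1.4142
r(H) = 1/(2 + √2) (r(H) = 1/((-2 + 4) + √2) = 1/(2 + √2))
(v + r(1))² = (144 + (1 - √2/2))² = (145 - √2/2)²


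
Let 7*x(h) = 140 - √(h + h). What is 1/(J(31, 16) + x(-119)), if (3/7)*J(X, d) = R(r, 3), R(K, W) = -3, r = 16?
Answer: 91/1217 + I*√238/1217 ≈ 0.074774 + 0.012676*I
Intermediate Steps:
x(h) = 20 - √2*√h/7 (x(h) = (140 - √(h + h))/7 = (140 - √(2*h))/7 = (140 - √2*√h)/7 = 20 - √2*√h/7)
J(X, d) = -7 (J(X, d) = (7/3)*(-3) = -7)
1/(J(31, 16) + x(-119)) = 1/(-7 + (20 - √2*√(-119)/7)) = 1/(-7 + (20 - √2*I*√119/7)) = 1/(-7 + (20 - I*√238/7)) = 1/(13 - I*√238/7)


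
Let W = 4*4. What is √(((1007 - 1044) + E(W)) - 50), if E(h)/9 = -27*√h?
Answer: I*√1059 ≈ 32.542*I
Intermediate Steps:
W = 16
E(h) = -243*√h (E(h) = 9*(-27*√h) = -243*√h)
√(((1007 - 1044) + E(W)) - 50) = √(((1007 - 1044) - 243*√16) - 50) = √((-37 - 243*4) - 50) = √((-37 - 972) - 50) = √(-1009 - 50) = √(-1059) = I*√1059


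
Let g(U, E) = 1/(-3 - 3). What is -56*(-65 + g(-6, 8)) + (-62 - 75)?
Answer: 10537/3 ≈ 3512.3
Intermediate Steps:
g(U, E) = -⅙ (g(U, E) = 1/(-6) = -⅙)
-56*(-65 + g(-6, 8)) + (-62 - 75) = -56*(-65 - ⅙) + (-62 - 75) = -56*(-391/6) - 137 = 10948/3 - 137 = 10537/3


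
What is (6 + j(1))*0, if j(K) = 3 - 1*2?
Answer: 0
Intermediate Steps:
j(K) = 1 (j(K) = 3 - 2 = 1)
(6 + j(1))*0 = (6 + 1)*0 = 7*0 = 0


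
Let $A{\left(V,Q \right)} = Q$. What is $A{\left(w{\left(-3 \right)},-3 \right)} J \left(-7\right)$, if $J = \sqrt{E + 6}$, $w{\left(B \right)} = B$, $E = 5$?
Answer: $21 \sqrt{11} \approx 69.649$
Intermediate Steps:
$J = \sqrt{11}$ ($J = \sqrt{5 + 6} = \sqrt{11} \approx 3.3166$)
$A{\left(w{\left(-3 \right)},-3 \right)} J \left(-7\right) = - 3 \sqrt{11} \left(-7\right) = 21 \sqrt{11}$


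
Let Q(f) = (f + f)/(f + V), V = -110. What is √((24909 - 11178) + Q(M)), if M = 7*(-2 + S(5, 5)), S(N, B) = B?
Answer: √108759513/89 ≈ 117.18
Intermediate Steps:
M = 21 (M = 7*(-2 + 5) = 7*3 = 21)
Q(f) = 2*f/(-110 + f) (Q(f) = (f + f)/(f - 110) = (2*f)/(-110 + f) = 2*f/(-110 + f))
√((24909 - 11178) + Q(M)) = √((24909 - 11178) + 2*21/(-110 + 21)) = √(13731 + 2*21/(-89)) = √(13731 + 2*21*(-1/89)) = √(13731 - 42/89) = √(1222017/89) = √108759513/89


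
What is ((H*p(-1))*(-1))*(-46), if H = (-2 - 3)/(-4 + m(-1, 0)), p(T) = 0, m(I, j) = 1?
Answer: 0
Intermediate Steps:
H = 5/3 (H = (-2 - 3)/(-4 + 1) = -5/(-3) = -5*(-⅓) = 5/3 ≈ 1.6667)
((H*p(-1))*(-1))*(-46) = (((5/3)*0)*(-1))*(-46) = (0*(-1))*(-46) = 0*(-46) = 0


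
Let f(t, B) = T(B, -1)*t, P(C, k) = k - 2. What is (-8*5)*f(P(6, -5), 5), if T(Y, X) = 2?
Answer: 560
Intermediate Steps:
P(C, k) = -2 + k
f(t, B) = 2*t
(-8*5)*f(P(6, -5), 5) = (-8*5)*(2*(-2 - 5)) = -80*(-7) = -40*(-14) = 560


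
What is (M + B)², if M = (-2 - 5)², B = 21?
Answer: 4900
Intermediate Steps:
M = 49 (M = (-7)² = 49)
(M + B)² = (49 + 21)² = 70² = 4900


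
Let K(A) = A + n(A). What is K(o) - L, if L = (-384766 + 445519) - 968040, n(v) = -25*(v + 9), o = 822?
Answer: 887334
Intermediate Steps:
n(v) = -225 - 25*v (n(v) = -25*(9 + v) = -225 - 25*v)
K(A) = -225 - 24*A (K(A) = A + (-225 - 25*A) = -225 - 24*A)
L = -907287 (L = 60753 - 968040 = -907287)
K(o) - L = (-225 - 24*822) - 1*(-907287) = (-225 - 19728) + 907287 = -19953 + 907287 = 887334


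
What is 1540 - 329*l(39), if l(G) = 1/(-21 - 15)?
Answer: 55769/36 ≈ 1549.1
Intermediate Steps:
l(G) = -1/36 (l(G) = 1/(-36) = -1/36)
1540 - 329*l(39) = 1540 - 329*(-1/36) = 1540 + 329/36 = 55769/36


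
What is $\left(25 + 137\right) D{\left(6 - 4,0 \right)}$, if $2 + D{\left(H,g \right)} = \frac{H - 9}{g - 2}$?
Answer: $243$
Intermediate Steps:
$D{\left(H,g \right)} = -2 + \frac{-9 + H}{-2 + g}$ ($D{\left(H,g \right)} = -2 + \frac{H - 9}{g - 2} = -2 + \frac{-9 + H}{-2 + g}$)
$\left(25 + 137\right) D{\left(6 - 4,0 \right)} = \left(25 + 137\right) \frac{-5 + \left(6 - 4\right) - 0}{-2 + 0} = 162 \frac{-5 + 2 + 0}{-2} = 162 \left(\left(- \frac{1}{2}\right) \left(-3\right)\right) = 162 \cdot \frac{3}{2} = 243$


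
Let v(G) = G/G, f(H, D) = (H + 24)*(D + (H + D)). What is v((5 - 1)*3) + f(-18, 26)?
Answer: 205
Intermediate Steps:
f(H, D) = (24 + H)*(H + 2*D) (f(H, D) = (24 + H)*(D + (D + H)) = (24 + H)*(H + 2*D))
v(G) = 1
v((5 - 1)*3) + f(-18, 26) = 1 + ((-18)² + 24*(-18) + 48*26 + 2*26*(-18)) = 1 + (324 - 432 + 1248 - 936) = 1 + 204 = 205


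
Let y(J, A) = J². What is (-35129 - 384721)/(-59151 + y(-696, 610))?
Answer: -27990/28351 ≈ -0.98727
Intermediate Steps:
(-35129 - 384721)/(-59151 + y(-696, 610)) = (-35129 - 384721)/(-59151 + (-696)²) = -419850/(-59151 + 484416) = -419850/425265 = -419850*1/425265 = -27990/28351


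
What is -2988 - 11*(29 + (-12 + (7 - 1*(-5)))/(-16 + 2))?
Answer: -3307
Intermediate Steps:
-2988 - 11*(29 + (-12 + (7 - 1*(-5)))/(-16 + 2)) = -2988 - 11*(29 + (-12 + (7 + 5))/(-14)) = -2988 - 11*(29 + (-12 + 12)*(-1/14)) = -2988 - 11*(29 + 0*(-1/14)) = -2988 - 11*(29 + 0) = -2988 - 11*29 = -2988 - 319 = -3307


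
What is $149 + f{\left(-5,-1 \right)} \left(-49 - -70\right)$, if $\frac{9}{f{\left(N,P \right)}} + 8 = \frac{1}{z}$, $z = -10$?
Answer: $\frac{377}{3} \approx 125.67$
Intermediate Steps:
$f{\left(N,P \right)} = - \frac{10}{9}$ ($f{\left(N,P \right)} = \frac{9}{-8 + \frac{1}{-10}} = \frac{9}{-8 - \frac{1}{10}} = \frac{9}{- \frac{81}{10}} = 9 \left(- \frac{10}{81}\right) = - \frac{10}{9}$)
$149 + f{\left(-5,-1 \right)} \left(-49 - -70\right) = 149 - \frac{10 \left(-49 - -70\right)}{9} = 149 - \frac{10 \left(-49 + 70\right)}{9} = 149 - \frac{70}{3} = \frac{377}{3}$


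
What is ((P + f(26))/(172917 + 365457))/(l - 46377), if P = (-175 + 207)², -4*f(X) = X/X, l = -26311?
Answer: -195/7453967488 ≈ -2.6161e-8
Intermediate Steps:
f(X) = -¼ (f(X) = -X/(4*X) = -¼*1 = -¼)
P = 1024 (P = 32² = 1024)
((P + f(26))/(172917 + 365457))/(l - 46377) = ((1024 - ¼)/(172917 + 365457))/(-26311 - 46377) = ((4095/4)/538374)/(-72688) = ((4095/4)*(1/538374))*(-1/72688) = (1365/717832)*(-1/72688) = -195/7453967488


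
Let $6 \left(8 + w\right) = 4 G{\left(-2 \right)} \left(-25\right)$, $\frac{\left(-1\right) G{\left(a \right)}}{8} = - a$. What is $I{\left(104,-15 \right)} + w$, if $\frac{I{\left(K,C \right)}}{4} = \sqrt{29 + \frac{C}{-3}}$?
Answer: $\frac{776}{3} + 4 \sqrt{34} \approx 281.99$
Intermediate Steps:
$G{\left(a \right)} = 8 a$ ($G{\left(a \right)} = - 8 \left(- a\right) = 8 a$)
$w = \frac{776}{3}$ ($w = -8 + \frac{4 \cdot 8 \left(-2\right) \left(-25\right)}{6} = -8 + \frac{4 \left(-16\right) \left(-25\right)}{6} = -8 + \frac{\left(-64\right) \left(-25\right)}{6} = -8 + \frac{1}{6} \cdot 1600 = -8 + \frac{800}{3} = \frac{776}{3} \approx 258.67$)
$I{\left(K,C \right)} = 4 \sqrt{29 - \frac{C}{3}}$ ($I{\left(K,C \right)} = 4 \sqrt{29 + \frac{C}{-3}} = 4 \sqrt{29 + C \left(- \frac{1}{3}\right)} = 4 \sqrt{29 - \frac{C}{3}}$)
$I{\left(104,-15 \right)} + w = \frac{4 \sqrt{261 - -45}}{3} + \frac{776}{3} = \frac{4 \sqrt{261 + 45}}{3} + \frac{776}{3} = \frac{4 \sqrt{306}}{3} + \frac{776}{3} = \frac{4 \cdot 3 \sqrt{34}}{3} + \frac{776}{3} = 4 \sqrt{34} + \frac{776}{3} = \frac{776}{3} + 4 \sqrt{34}$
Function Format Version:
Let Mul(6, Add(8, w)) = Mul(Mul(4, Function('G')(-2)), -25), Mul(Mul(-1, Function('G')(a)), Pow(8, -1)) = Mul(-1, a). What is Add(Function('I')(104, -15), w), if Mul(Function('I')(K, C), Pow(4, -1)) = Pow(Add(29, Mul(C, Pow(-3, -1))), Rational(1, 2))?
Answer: Add(Rational(776, 3), Mul(4, Pow(34, Rational(1, 2)))) ≈ 281.99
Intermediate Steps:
Function('G')(a) = Mul(8, a) (Function('G')(a) = Mul(-8, Mul(-1, a)) = Mul(8, a))
w = Rational(776, 3) (w = Add(-8, Mul(Rational(1, 6), Mul(Mul(4, Mul(8, -2)), -25))) = Add(-8, Mul(Rational(1, 6), Mul(Mul(4, -16), -25))) = Add(-8, Mul(Rational(1, 6), Mul(-64, -25))) = Add(-8, Mul(Rational(1, 6), 1600)) = Add(-8, Rational(800, 3)) = Rational(776, 3) ≈ 258.67)
Function('I')(K, C) = Mul(4, Pow(Add(29, Mul(Rational(-1, 3), C)), Rational(1, 2))) (Function('I')(K, C) = Mul(4, Pow(Add(29, Mul(C, Pow(-3, -1))), Rational(1, 2))) = Mul(4, Pow(Add(29, Mul(C, Rational(-1, 3))), Rational(1, 2))) = Mul(4, Pow(Add(29, Mul(Rational(-1, 3), C)), Rational(1, 2))))
Add(Function('I')(104, -15), w) = Add(Mul(Rational(4, 3), Pow(Add(261, Mul(-3, -15)), Rational(1, 2))), Rational(776, 3)) = Add(Mul(Rational(4, 3), Pow(Add(261, 45), Rational(1, 2))), Rational(776, 3)) = Add(Mul(Rational(4, 3), Pow(306, Rational(1, 2))), Rational(776, 3)) = Add(Mul(Rational(4, 3), Mul(3, Pow(34, Rational(1, 2)))), Rational(776, 3)) = Add(Mul(4, Pow(34, Rational(1, 2))), Rational(776, 3)) = Add(Rational(776, 3), Mul(4, Pow(34, Rational(1, 2))))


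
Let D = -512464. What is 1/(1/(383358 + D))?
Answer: -129106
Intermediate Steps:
1/(1/(383358 + D)) = 1/(1/(383358 - 512464)) = 1/(1/(-129106)) = 1/(-1/129106) = -129106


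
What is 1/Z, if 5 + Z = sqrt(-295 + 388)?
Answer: 5/68 + sqrt(93)/68 ≈ 0.21535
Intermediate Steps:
Z = -5 + sqrt(93) (Z = -5 + sqrt(-295 + 388) = -5 + sqrt(93) ≈ 4.6437)
1/Z = 1/(-5 + sqrt(93))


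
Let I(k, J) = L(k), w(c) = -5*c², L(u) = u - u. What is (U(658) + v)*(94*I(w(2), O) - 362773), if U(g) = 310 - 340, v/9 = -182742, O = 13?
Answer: 596655655284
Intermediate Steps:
v = -1644678 (v = 9*(-182742) = -1644678)
L(u) = 0
U(g) = -30
I(k, J) = 0
(U(658) + v)*(94*I(w(2), O) - 362773) = (-30 - 1644678)*(94*0 - 362773) = -1644708*(0 - 362773) = -1644708*(-362773) = 596655655284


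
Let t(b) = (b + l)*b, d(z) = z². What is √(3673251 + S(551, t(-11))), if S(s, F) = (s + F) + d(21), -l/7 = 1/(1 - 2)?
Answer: √3674287 ≈ 1916.8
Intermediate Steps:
l = 7 (l = -7/(1 - 2) = -7/(-1) = -7*(-1) = 7)
t(b) = b*(7 + b) (t(b) = (b + 7)*b = (7 + b)*b = b*(7 + b))
S(s, F) = 441 + F + s (S(s, F) = (s + F) + 21² = (F + s) + 441 = 441 + F + s)
√(3673251 + S(551, t(-11))) = √(3673251 + (441 - 11*(7 - 11) + 551)) = √(3673251 + (441 - 11*(-4) + 551)) = √(3673251 + (441 + 44 + 551)) = √(3673251 + 1036) = √3674287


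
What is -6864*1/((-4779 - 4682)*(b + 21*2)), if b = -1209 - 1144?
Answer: -6864/21864371 ≈ -0.00031394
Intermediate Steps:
b = -2353
-6864*1/((-4779 - 4682)*(b + 21*2)) = -6864*1/((-4779 - 4682)*(-2353 + 21*2)) = -6864*(-1/(9461*(-2353 + 42))) = -6864/((-9461*(-2311))) = -6864/21864371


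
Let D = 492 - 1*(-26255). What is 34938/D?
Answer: 34938/26747 ≈ 1.3062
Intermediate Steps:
D = 26747 (D = 492 + 26255 = 26747)
34938/D = 34938/26747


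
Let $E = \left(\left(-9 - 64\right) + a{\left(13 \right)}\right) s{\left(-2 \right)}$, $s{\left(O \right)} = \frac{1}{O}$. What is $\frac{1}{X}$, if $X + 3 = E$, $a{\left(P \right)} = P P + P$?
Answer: $- \frac{2}{115} \approx -0.017391$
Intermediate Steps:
$a{\left(P \right)} = P + P^{2}$ ($a{\left(P \right)} = P^{2} + P = P + P^{2}$)
$E = - \frac{109}{2}$ ($E = \frac{\left(-9 - 64\right) + 13 \left(1 + 13\right)}{-2} = \left(\left(-9 - 64\right) + 13 \cdot 14\right) \left(- \frac{1}{2}\right) = \left(-73 + 182\right) \left(- \frac{1}{2}\right) = 109 \left(- \frac{1}{2}\right) = - \frac{109}{2} \approx -54.5$)
$X = - \frac{115}{2}$ ($X = -3 - \frac{109}{2} = - \frac{115}{2} \approx -57.5$)
$\frac{1}{X} = \frac{1}{- \frac{115}{2}} = - \frac{2}{115}$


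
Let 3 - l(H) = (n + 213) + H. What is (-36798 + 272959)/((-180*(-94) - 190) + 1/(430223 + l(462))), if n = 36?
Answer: 101434691915/7185785951 ≈ 14.116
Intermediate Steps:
l(H) = -246 - H (l(H) = 3 - ((36 + 213) + H) = 3 - (249 + H) = 3 + (-249 - H) = -246 - H)
(-36798 + 272959)/((-180*(-94) - 190) + 1/(430223 + l(462))) = (-36798 + 272959)/((-180*(-94) - 190) + 1/(430223 + (-246 - 1*462))) = 236161/((16920 - 190) + 1/(430223 + (-246 - 462))) = 236161/(16730 + 1/(430223 - 708)) = 236161/(16730 + 1/429515) = 236161/(7185785951/429515) = 236161*(429515/7185785951) = 101434691915/7185785951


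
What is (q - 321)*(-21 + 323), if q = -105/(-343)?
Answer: -4745628/49 ≈ -96850.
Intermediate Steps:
q = 15/49 (q = -105*(-1/343) = 15/49 ≈ 0.30612)
(q - 321)*(-21 + 323) = (15/49 - 321)*(-21 + 323) = -15714/49*302 = -4745628/49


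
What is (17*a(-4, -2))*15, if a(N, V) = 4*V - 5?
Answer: -3315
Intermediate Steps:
a(N, V) = -5 + 4*V
(17*a(-4, -2))*15 = (17*(-5 + 4*(-2)))*15 = (17*(-5 - 8))*15 = (17*(-13))*15 = -221*15 = -3315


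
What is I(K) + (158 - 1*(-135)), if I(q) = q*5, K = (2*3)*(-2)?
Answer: 233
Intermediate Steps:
K = -12 (K = 6*(-2) = -12)
I(q) = 5*q
I(K) + (158 - 1*(-135)) = 5*(-12) + (158 - 1*(-135)) = -60 + (158 + 135) = -60 + 293 = 233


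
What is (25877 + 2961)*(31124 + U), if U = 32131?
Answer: 1824147690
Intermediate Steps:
(25877 + 2961)*(31124 + U) = (25877 + 2961)*(31124 + 32131) = 28838*63255 = 1824147690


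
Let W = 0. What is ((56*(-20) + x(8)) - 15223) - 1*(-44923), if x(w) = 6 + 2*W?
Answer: 28586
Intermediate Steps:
x(w) = 6 (x(w) = 6 + 2*0 = 6 + 0 = 6)
((56*(-20) + x(8)) - 15223) - 1*(-44923) = ((56*(-20) + 6) - 15223) - 1*(-44923) = ((-1120 + 6) - 15223) + 44923 = (-1114 - 15223) + 44923 = -16337 + 44923 = 28586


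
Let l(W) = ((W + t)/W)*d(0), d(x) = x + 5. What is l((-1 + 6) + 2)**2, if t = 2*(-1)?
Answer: 625/49 ≈ 12.755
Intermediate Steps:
t = -2
d(x) = 5 + x
l(W) = 5*(-2 + W)/W (l(W) = ((W - 2)/W)*(5 + 0) = ((-2 + W)/W)*5 = 5*(-2 + W)/W)
l((-1 + 6) + 2)**2 = (5 - 10/((-1 + 6) + 2))**2 = (5 - 10/(5 + 2))**2 = (5 - 10/7)**2 = (25/7)**2 = 625/49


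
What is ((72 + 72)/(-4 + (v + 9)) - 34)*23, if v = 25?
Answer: -3358/5 ≈ -671.60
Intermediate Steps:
((72 + 72)/(-4 + (v + 9)) - 34)*23 = ((72 + 72)/(-4 + (25 + 9)) - 34)*23 = (144/(-4 + 34) - 34)*23 = (144/30 - 34)*23 = (144*(1/30) - 34)*23 = (24/5 - 34)*23 = -146/5*23 = -3358/5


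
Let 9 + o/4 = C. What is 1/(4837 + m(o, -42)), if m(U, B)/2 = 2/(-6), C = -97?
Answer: 3/14509 ≈ 0.00020677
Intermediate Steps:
o = -424 (o = -36 + 4*(-97) = -36 - 388 = -424)
m(U, B) = -⅔ (m(U, B) = 2*(2/(-6)) = 2*(2*(-⅙)) = 2*(-⅓) = -⅔)
1/(4837 + m(o, -42)) = 1/(4837 - ⅔) = 1/(14509/3) = 3/14509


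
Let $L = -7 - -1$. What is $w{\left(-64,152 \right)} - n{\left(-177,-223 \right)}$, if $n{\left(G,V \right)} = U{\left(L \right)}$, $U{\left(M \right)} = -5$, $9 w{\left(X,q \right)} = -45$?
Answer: $0$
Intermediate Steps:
$L = -6$ ($L = -7 + 1 = -6$)
$w{\left(X,q \right)} = -5$ ($w{\left(X,q \right)} = \frac{1}{9} \left(-45\right) = -5$)
$n{\left(G,V \right)} = -5$
$w{\left(-64,152 \right)} - n{\left(-177,-223 \right)} = -5 - -5 = -5 + 5 = 0$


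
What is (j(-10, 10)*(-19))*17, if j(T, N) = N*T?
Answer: 32300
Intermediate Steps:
(j(-10, 10)*(-19))*17 = ((10*(-10))*(-19))*17 = -100*(-19)*17 = 1900*17 = 32300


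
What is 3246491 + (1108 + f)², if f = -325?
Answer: 3859580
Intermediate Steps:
3246491 + (1108 + f)² = 3246491 + (1108 - 325)² = 3246491 + 783² = 3246491 + 613089 = 3859580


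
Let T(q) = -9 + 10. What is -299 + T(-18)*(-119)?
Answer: -418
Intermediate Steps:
T(q) = 1
-299 + T(-18)*(-119) = -299 + 1*(-119) = -299 - 119 = -418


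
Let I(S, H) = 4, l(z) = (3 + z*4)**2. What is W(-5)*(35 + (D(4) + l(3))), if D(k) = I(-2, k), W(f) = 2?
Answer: 528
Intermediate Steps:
l(z) = (3 + 4*z)**2
D(k) = 4
W(-5)*(35 + (D(4) + l(3))) = 2*(35 + (4 + (3 + 4*3)**2)) = 2*(35 + (4 + (3 + 12)**2)) = 2*(35 + (4 + 15**2)) = 2*(35 + (4 + 225)) = 2*(35 + 229) = 2*264 = 528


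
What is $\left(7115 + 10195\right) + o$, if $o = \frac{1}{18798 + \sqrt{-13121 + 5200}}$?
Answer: $\frac{6116881888548}{353372725} - \frac{89 i}{353372725} \approx 17310.0 - 2.5186 \cdot 10^{-7} i$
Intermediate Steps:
$o = \frac{18798 - 89 i}{353372725}$ ($o = \frac{1}{18798 + \sqrt{-7921}} = \frac{1}{18798 + 89 i} = \frac{18798 - 89 i}{353372725} \approx 5.3196 \cdot 10^{-5} - 2.5186 \cdot 10^{-7} i$)
$\left(7115 + 10195\right) + o = \left(7115 + 10195\right) + \left(\frac{18798}{353372725} - \frac{89 i}{353372725}\right) = 17310 + \left(\frac{18798}{353372725} - \frac{89 i}{353372725}\right) = \frac{6116881888548}{353372725} - \frac{89 i}{353372725}$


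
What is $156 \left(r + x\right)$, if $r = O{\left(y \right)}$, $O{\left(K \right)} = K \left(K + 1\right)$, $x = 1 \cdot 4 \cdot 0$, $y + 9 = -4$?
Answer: $24336$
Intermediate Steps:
$y = -13$ ($y = -9 - 4 = -13$)
$x = 0$ ($x = 4 \cdot 0 = 0$)
$O{\left(K \right)} = K \left(1 + K\right)$
$r = 156$ ($r = - 13 \left(1 - 13\right) = \left(-13\right) \left(-12\right) = 156$)
$156 \left(r + x\right) = 156 \left(156 + 0\right) = 156 \cdot 156 = 24336$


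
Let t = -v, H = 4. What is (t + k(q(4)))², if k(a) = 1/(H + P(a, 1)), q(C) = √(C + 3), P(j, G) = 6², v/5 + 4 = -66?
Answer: 196028001/1600 ≈ 1.2252e+5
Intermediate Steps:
v = -350 (v = -20 + 5*(-66) = -20 - 330 = -350)
P(j, G) = 36
q(C) = √(3 + C)
k(a) = 1/40 (k(a) = 1/(4 + 36) = 1/40)
t = 350 (t = -1*(-350) = 350)
(t + k(q(4)))² = (350 + 1/40)² = (14001/40)² = 196028001/1600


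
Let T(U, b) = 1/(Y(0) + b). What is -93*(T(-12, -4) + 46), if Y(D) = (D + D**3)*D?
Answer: -17019/4 ≈ -4254.8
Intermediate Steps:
Y(D) = D*(D + D**3)
T(U, b) = 1/b (T(U, b) = 1/((0**2 + 0**4) + b) = 1/((0 + 0) + b) = 1/(0 + b) = 1/b)
-93*(T(-12, -4) + 46) = -93*(1/(-4) + 46) = -93*(-1/4 + 46) = -93*183/4 = -17019/4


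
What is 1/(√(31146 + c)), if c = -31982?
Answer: -I*√209/418 ≈ -0.034586*I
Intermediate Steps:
1/(√(31146 + c)) = 1/(√(31146 - 31982)) = 1/(√(-836)) = 1/(2*I*√209) = -I*√209/418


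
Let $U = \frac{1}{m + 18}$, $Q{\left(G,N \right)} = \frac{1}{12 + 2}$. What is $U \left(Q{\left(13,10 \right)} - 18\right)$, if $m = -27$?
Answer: $\frac{251}{126} \approx 1.9921$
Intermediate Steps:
$Q{\left(G,N \right)} = \frac{1}{14}$
$U = - \frac{1}{9}$ ($U = \frac{1}{-27 + 18} = \frac{1}{-9} = - \frac{1}{9} \approx -0.11111$)
$U \left(Q{\left(13,10 \right)} - 18\right) = - \frac{\frac{1}{14} - 18}{9} = \left(- \frac{1}{9}\right) \left(- \frac{251}{14}\right) = \frac{251}{126}$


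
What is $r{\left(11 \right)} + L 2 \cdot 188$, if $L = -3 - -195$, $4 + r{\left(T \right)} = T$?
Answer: $72199$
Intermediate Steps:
$r{\left(T \right)} = -4 + T$
$L = 192$ ($L = -3 + 195 = 192$)
$r{\left(11 \right)} + L 2 \cdot 188 = \left(-4 + 11\right) + 192 \cdot 2 \cdot 188 = 7 + 192 \cdot 376 = 7 + 72192 = 72199$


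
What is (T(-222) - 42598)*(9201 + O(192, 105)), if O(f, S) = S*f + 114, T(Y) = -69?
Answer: -1257609825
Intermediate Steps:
O(f, S) = 114 + S*f
(T(-222) - 42598)*(9201 + O(192, 105)) = (-69 - 42598)*(9201 + (114 + 105*192)) = -42667*(9201 + (114 + 20160)) = -42667*(9201 + 20274) = -42667*29475 = -1257609825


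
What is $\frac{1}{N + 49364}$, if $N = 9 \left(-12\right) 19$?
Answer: $\frac{1}{47312} \approx 2.1136 \cdot 10^{-5}$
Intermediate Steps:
$N = -2052$ ($N = \left(-108\right) 19 = -2052$)
$\frac{1}{N + 49364} = \frac{1}{-2052 + 49364} = \frac{1}{47312}$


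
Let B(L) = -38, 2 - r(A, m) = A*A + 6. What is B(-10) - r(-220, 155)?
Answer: 48366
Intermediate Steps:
r(A, m) = -4 - A² (r(A, m) = 2 - (A*A + 6) = 2 - (A² + 6) = 2 - (6 + A²) = 2 + (-6 - A²) = -4 - A²)
B(-10) - r(-220, 155) = -38 - (-4 - 1*(-220)²) = -38 - (-4 - 1*48400) = -38 - (-4 - 48400) = -38 - 1*(-48404) = -38 + 48404 = 48366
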